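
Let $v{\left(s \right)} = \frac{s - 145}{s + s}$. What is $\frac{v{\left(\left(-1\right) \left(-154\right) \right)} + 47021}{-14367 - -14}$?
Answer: $- \frac{14482477}{4420724} \approx -3.276$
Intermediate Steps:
$v{\left(s \right)} = \frac{-145 + s}{2 s}$
$\frac{v{\left(\left(-1\right) \left(-154\right) \right)} + 47021}{-14367 - -14} = \frac{\frac{-145 - -154}{2 \left(\left(-1\right) \left(-154\right)\right)} + 47021}{-14367 - -14} = \frac{\frac{-145 + 154}{2 \cdot 154} + 47021}{-14367 + \left(-13200 + 13214\right)} = \frac{\frac{1}{2} \cdot \frac{1}{154} \cdot 9 + 47021}{-14367 + 14} = \frac{\frac{9}{308} + 47021}{-14353} = \frac{14482477}{308} \left(- \frac{1}{14353}\right) = - \frac{14482477}{4420724}$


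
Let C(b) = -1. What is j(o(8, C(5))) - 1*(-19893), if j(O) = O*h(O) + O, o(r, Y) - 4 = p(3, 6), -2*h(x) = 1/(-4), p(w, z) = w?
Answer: 159207/8 ≈ 19901.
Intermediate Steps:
h(x) = ⅛ (h(x) = -1/(2*(-4)) = -(-1)/(2*4) = -½*(-¼) = ⅛)
o(r, Y) = 7 (o(r, Y) = 4 + 3 = 7)
j(O) = 9*O/8 (j(O) = O*(⅛) + O = O/8 + O = 9*O/8)
j(o(8, C(5))) - 1*(-19893) = (9/8)*7 - 1*(-19893) = 63/8 + 19893 = 159207/8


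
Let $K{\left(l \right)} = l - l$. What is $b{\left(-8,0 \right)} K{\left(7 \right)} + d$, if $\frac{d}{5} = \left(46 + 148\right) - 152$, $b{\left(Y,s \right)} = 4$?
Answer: $210$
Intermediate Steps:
$K{\left(l \right)} = 0$
$d = 210$ ($d = 5 \left(\left(46 + 148\right) - 152\right) = 5 \left(194 - 152\right) = 5 \cdot 42 = 210$)
$b{\left(-8,0 \right)} K{\left(7 \right)} + d = 4 \cdot 0 + 210 = 0 + 210 = 210$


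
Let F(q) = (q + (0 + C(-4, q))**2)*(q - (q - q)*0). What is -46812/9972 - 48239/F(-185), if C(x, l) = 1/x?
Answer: -2776851659/454901865 ≈ -6.1043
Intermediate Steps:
F(q) = q*(1/16 + q) (F(q) = (q + (0 + 1/(-4))**2)*(q - (q - q)*0) = (q + (0 - 1/4)**2)*(q - 1*0*0) = (q + (-1/4)**2)*(q + 0*0) = (q + 1/16)*(q + 0) = (1/16 + q)*q = q*(1/16 + q))
-46812/9972 - 48239/F(-185) = -46812/9972 - 48239*(-1/(185*(1/16 - 185))) = -46812*1/9972 - 48239/((-185*(-2959/16))) = -3901/831 - 48239/547415/16 = -3901/831 - 48239*16/547415 = -3901/831 - 771824/547415 = -2776851659/454901865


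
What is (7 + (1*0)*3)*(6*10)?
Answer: 420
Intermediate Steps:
(7 + (1*0)*3)*(6*10) = (7 + 0*3)*60 = (7 + 0)*60 = 7*60 = 420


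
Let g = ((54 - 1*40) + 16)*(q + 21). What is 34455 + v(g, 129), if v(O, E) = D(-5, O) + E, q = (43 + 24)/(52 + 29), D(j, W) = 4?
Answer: 34588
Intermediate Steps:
q = 67/81 ≈ 0.82716
g = 17680/27 (g = ((54 - 1*40) + 16)*(67/81 + 21) = ((54 - 40) + 16)*(1768/81) = (14 + 16)*(1768/81) = 30*(1768/81) = 17680/27 ≈ 654.81)
v(O, E) = 4 + E
34455 + v(g, 129) = 34455 + (4 + 129) = 34455 + 133 = 34588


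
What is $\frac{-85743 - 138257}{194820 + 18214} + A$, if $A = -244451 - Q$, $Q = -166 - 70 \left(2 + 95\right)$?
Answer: $- \frac{25297366915}{106517} \approx -2.375 \cdot 10^{5}$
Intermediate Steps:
$Q = -6956$ ($Q = -166 - 6790 = -6956$)
$A = -237495$ ($A = -244451 - -6956 = -244451 + 6956 = -237495$)
$\frac{-85743 - 138257}{194820 + 18214} + A = \frac{-85743 - 138257}{194820 + 18214} - 237495 = - \frac{224000}{213034} - 237495 = \left(-224000\right) \frac{1}{213034} - 237495 = - \frac{112000}{106517} - 237495 = - \frac{25297366915}{106517}$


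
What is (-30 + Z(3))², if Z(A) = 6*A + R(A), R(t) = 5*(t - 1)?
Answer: 4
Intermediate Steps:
R(t) = -5 + 5*t (R(t) = 5*(-1 + t) = -5 + 5*t)
Z(A) = -5 + 11*A (Z(A) = 6*A + (-5 + 5*A) = -5 + 11*A)
(-30 + Z(3))² = (-30 + (-5 + 11*3))² = (-30 + (-5 + 33))² = (-30 + 28)² = (-2)² = 4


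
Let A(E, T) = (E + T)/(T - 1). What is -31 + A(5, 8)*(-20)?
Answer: -477/7 ≈ -68.143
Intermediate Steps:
A(E, T) = (E + T)/(-1 + T)
-31 + A(5, 8)*(-20) = -31 + ((5 + 8)/(-1 + 8))*(-20) = -31 + (13/7)*(-20) = -31 - 260/7 = -477/7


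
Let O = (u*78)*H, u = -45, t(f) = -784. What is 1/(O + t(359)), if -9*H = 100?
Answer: 1/38216 ≈ 2.6167e-5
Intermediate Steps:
H = -100/9 (H = -⅑*100 = -100/9 ≈ -11.111)
O = 39000 (O = -45*78*(-100/9) = -3510*(-100/9) = 39000)
1/(O + t(359)) = 1/(39000 - 784) = 1/38216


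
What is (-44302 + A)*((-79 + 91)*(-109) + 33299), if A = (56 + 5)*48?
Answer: -1323595634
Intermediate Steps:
A = 2928 (A = 61*48 = 2928)
(-44302 + A)*((-79 + 91)*(-109) + 33299) = (-44302 + 2928)*((-79 + 91)*(-109) + 33299) = -41374*(12*(-109) + 33299) = -41374*(-1308 + 33299) = -41374*31991 = -1323595634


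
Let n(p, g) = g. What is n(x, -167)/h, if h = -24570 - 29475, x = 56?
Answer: 167/54045 ≈ 0.0030900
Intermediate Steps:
h = -54045
n(x, -167)/h = -167/(-54045) = -167*(-1/54045) = 167/54045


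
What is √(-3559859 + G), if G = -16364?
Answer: I*√3576223 ≈ 1891.1*I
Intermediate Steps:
√(-3559859 + G) = √(-3559859 - 16364) = √(-3576223) = I*√3576223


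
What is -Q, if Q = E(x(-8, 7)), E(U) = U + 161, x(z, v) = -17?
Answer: -144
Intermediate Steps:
E(U) = 161 + U
Q = 144 (Q = 161 - 17 = 144)
-Q = -1*144 = -144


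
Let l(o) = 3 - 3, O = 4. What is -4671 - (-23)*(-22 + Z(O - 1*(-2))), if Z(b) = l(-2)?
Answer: -5177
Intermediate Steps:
l(o) = 0
Z(b) = 0
-4671 - (-23)*(-22 + Z(O - 1*(-2))) = -4671 - (-23)*(-22 + 0) = -4671 - (-23)*(-22) = -4671 - 1*506 = -4671 - 506 = -5177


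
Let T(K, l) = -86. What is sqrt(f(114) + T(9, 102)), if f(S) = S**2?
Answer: sqrt(12910) ≈ 113.62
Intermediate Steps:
sqrt(f(114) + T(9, 102)) = sqrt(114**2 - 86) = sqrt(12996 - 86) = sqrt(12910)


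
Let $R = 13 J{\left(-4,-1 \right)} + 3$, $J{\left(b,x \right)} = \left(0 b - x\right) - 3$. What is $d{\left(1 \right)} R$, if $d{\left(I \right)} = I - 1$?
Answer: $0$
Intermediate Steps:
$J{\left(b,x \right)} = -3 - x$ ($J{\left(b,x \right)} = \left(0 - x\right) - 3 = - x - 3 = -3 - x$)
$d{\left(I \right)} = -1 + I$ ($d{\left(I \right)} = I - 1 = -1 + I$)
$R = -23$ ($R = 13 \left(-3 - -1\right) + 3 = 13 \left(-3 + 1\right) + 3 = 13 \left(-2\right) + 3 = -26 + 3 = -23$)
$d{\left(1 \right)} R = \left(-1 + 1\right) \left(-23\right) = 0 \left(-23\right) = 0$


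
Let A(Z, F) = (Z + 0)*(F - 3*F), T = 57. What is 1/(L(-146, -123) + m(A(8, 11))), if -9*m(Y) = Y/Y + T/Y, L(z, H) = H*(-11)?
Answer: 1584/2143033 ≈ 0.00073914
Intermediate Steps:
L(z, H) = -11*H
A(Z, F) = -2*F*Z (A(Z, F) = Z*(-2*F) = -2*F*Z)
m(Y) = -⅑ - 19/(3*Y) (m(Y) = -(Y/Y + 57/Y)/9 = -(1 + 57/Y)/9 = -⅑ - 19/(3*Y))
1/(L(-146, -123) + m(A(8, 11))) = 1/(-11*(-123) + (-57 - (-2)*11*8)/(9*((-2*11*8)))) = 1/(1353 + (⅑)*(-57 - 1*(-176))/(-176)) = 1/(1353 + (⅑)*(-1/176)*(-57 + 176)) = 1/(1353 + (⅑)*(-1/176)*119) = 1/(1353 - 119/1584) = 1/(2143033/1584) = 1584/2143033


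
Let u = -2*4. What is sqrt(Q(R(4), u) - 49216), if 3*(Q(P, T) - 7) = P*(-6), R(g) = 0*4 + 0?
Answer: I*sqrt(49209) ≈ 221.83*I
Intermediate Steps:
R(g) = 0 (R(g) = 0 + 0 = 0)
u = -8
Q(P, T) = 7 - 2*P (Q(P, T) = 7 + (P*(-6))/3 = 7 + (-6*P)/3 = 7 - 2*P)
sqrt(Q(R(4), u) - 49216) = sqrt((7 - 2*0) - 49216) = sqrt((7 + 0) - 49216) = sqrt(7 - 49216) = sqrt(-49209) = I*sqrt(49209)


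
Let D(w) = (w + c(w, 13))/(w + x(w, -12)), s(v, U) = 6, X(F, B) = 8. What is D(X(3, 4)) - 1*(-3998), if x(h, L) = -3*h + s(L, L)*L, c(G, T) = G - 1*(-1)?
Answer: 351807/88 ≈ 3997.8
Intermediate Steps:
c(G, T) = 1 + G (c(G, T) = G + 1 = 1 + G)
x(h, L) = -3*h + 6*L
D(w) = (1 + 2*w)/(-72 - 2*w) (D(w) = (w + (1 + w))/(w + (-3*w + 6*(-12))) = (1 + 2*w)/(w + (-3*w - 72)) = (1 + 2*w)/(w + (-72 - 3*w)) = (1 + 2*w)/(-72 - 2*w))
D(X(3, 4)) - 1*(-3998) = (-1/2 - 1*8)/(36 + 8) - 1*(-3998) = (-1/2 - 8)/44 + 3998 = (1/44)*(-17/2) + 3998 = -17/88 + 3998 = 351807/88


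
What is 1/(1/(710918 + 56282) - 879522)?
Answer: -767200/674769278399 ≈ -1.1370e-6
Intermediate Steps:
1/(1/(710918 + 56282) - 879522) = 1/(1/767200 - 879522) = 1/(-674769278399/767200) = -767200/674769278399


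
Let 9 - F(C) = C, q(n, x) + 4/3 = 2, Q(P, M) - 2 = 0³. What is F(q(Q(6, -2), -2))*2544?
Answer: 21200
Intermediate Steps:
Q(P, M) = 2 (Q(P, M) = 2 + 0³ = 2 + 0 = 2)
q(n, x) = ⅔ (q(n, x) = -4/3 + 2 = ⅔)
F(C) = 9 - C
F(q(Q(6, -2), -2))*2544 = (9 - 1*⅔)*2544 = (9 - ⅔)*2544 = (25/3)*2544 = 21200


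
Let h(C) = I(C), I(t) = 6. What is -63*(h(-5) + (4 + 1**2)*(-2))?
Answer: 252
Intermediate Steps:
h(C) = 6
-63*(h(-5) + (4 + 1**2)*(-2)) = -63*(6 + (4 + 1**2)*(-2)) = -63*(6 + (4 + 1)*(-2)) = -63*(6 + 5*(-2)) = -63*(6 - 10) = -63*(-4) = 252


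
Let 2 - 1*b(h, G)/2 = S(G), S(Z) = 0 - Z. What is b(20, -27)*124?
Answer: -6200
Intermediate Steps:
S(Z) = -Z
b(h, G) = 4 + 2*G (b(h, G) = 4 - (-2)*G = 4 + 2*G)
b(20, -27)*124 = (4 + 2*(-27))*124 = (4 - 54)*124 = -50*124 = -6200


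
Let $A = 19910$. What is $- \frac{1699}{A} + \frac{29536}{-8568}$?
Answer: $- \frac{75327349}{21323610} \approx -3.5326$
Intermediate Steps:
$- \frac{1699}{A} + \frac{29536}{-8568} = - \frac{1699}{19910} + \frac{29536}{-8568} = \left(-1699\right) \frac{1}{19910} + 29536 \left(- \frac{1}{8568}\right) = - \frac{1699}{19910} - \frac{3692}{1071} = - \frac{75327349}{21323610}$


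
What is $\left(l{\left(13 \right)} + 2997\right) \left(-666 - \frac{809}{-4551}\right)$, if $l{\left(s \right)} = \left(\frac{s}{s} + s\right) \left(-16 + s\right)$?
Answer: $- \frac{2984704645}{1517} \approx -1.9675 \cdot 10^{6}$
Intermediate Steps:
$l{\left(s \right)} = \left(1 + s\right) \left(-16 + s\right)$
$\left(l{\left(13 \right)} + 2997\right) \left(-666 - \frac{809}{-4551}\right) = \left(\left(-16 + 13^{2} - 195\right) + 2997\right) \left(-666 - \frac{809}{-4551}\right) = \left(\left(-16 + 169 - 195\right) + 2997\right) \left(-666 - - \frac{809}{4551}\right) = \left(-42 + 2997\right) \left(-666 + \frac{809}{4551}\right) = 2955 \left(- \frac{3030157}{4551}\right) = - \frac{2984704645}{1517}$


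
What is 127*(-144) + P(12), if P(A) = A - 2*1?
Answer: -18278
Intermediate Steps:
P(A) = -2 + A (P(A) = A - 2 = -2 + A)
127*(-144) + P(12) = 127*(-144) + (-2 + 12) = -18288 + 10 = -18278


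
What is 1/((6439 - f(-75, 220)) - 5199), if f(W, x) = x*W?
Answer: 1/17740 ≈ 5.6370e-5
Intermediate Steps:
f(W, x) = W*x
1/((6439 - f(-75, 220)) - 5199) = 1/((6439 - (-75)*220) - 5199) = 1/((6439 - 1*(-16500)) - 5199) = 1/((6439 + 16500) - 5199) = 1/(22939 - 5199) = 1/17740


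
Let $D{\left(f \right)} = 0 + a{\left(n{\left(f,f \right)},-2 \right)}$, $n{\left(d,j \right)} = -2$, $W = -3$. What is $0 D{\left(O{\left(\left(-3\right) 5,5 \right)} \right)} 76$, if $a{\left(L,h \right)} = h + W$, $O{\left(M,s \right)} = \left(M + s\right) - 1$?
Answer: $0$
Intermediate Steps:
$O{\left(M,s \right)} = -1 + M + s$
$a{\left(L,h \right)} = -3 + h$ ($a{\left(L,h \right)} = h - 3 = -3 + h$)
$D{\left(f \right)} = -5$ ($D{\left(f \right)} = 0 - 5 = -5$)
$0 D{\left(O{\left(\left(-3\right) 5,5 \right)} \right)} 76 = 0 \left(-5\right) 76 = 0 \cdot 76 = 0$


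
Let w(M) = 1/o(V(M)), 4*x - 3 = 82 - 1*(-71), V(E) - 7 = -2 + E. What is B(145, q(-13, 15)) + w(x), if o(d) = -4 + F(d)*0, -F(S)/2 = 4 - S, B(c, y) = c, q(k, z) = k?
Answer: 579/4 ≈ 144.75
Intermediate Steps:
V(E) = 5 + E (V(E) = 7 + (-2 + E) = 5 + E)
F(S) = -8 + 2*S (F(S) = -2*(4 - S) = -8 + 2*S)
o(d) = -4 (o(d) = -4 + (-8 + 2*d)*0 = -4 + 0 = -4)
x = 39 (x = ¾ + (82 - 1*(-71))/4 = ¾ + (82 + 71)/4 = ¾ + (¼)*153 = ¾ + 153/4 = 39)
w(M) = -¼ (w(M) = 1/(-4) = -¼)
B(145, q(-13, 15)) + w(x) = 145 - ¼ = 579/4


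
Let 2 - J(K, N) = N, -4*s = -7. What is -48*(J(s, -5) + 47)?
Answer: -2592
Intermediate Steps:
s = 7/4 (s = -1/4*(-7) = 7/4 ≈ 1.7500)
J(K, N) = 2 - N
-48*(J(s, -5) + 47) = -48*((2 - 1*(-5)) + 47) = -48*((2 + 5) + 47) = -48*(7 + 47) = -48*54 = -2592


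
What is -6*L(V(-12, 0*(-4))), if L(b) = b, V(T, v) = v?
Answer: 0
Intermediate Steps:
-6*L(V(-12, 0*(-4))) = -0*(-4) = -6*0 = 0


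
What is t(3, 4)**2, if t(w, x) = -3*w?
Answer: 81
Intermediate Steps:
t(3, 4)**2 = (-3*3)**2 = (-9)**2 = 81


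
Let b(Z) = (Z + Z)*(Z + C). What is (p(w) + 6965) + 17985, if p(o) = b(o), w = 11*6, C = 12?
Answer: 35246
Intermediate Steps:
b(Z) = 2*Z*(12 + Z) (b(Z) = (Z + Z)*(Z + 12) = (2*Z)*(12 + Z) = 2*Z*(12 + Z))
w = 66
p(o) = 2*o*(12 + o)
(p(w) + 6965) + 17985 = (2*66*(12 + 66) + 6965) + 17985 = (2*66*78 + 6965) + 17985 = (10296 + 6965) + 17985 = 17261 + 17985 = 35246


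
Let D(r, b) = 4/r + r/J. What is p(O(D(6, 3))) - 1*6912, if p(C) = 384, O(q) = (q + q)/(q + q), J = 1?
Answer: -6528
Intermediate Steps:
D(r, b) = r + 4/r (D(r, b) = 4/r + r/1 = 4/r + r*1 = 4/r + r = r + 4/r)
O(q) = 1 (O(q) = (2*q)/((2*q)) = (2*q)*(1/(2*q)) = 1)
p(O(D(6, 3))) - 1*6912 = 384 - 1*6912 = 384 - 6912 = -6528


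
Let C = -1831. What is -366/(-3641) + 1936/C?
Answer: -6378830/6666671 ≈ -0.95682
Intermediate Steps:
-366/(-3641) + 1936/C = -366/(-3641) + 1936/(-1831) = -366*(-1/3641) + 1936*(-1/1831) = 366/3641 - 1936/1831 = -6378830/6666671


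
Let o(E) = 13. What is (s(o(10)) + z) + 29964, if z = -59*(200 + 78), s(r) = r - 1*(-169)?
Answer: 13744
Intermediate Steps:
s(r) = 169 + r (s(r) = r + 169 = 169 + r)
z = -16402 (z = -59*278 = -16402)
(s(o(10)) + z) + 29964 = ((169 + 13) - 16402) + 29964 = (182 - 16402) + 29964 = -16220 + 29964 = 13744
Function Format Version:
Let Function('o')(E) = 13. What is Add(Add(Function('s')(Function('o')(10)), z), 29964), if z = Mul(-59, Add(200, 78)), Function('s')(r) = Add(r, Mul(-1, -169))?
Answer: 13744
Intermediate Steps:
Function('s')(r) = Add(169, r) (Function('s')(r) = Add(r, 169) = Add(169, r))
z = -16402 (z = Mul(-59, 278) = -16402)
Add(Add(Function('s')(Function('o')(10)), z), 29964) = Add(Add(Add(169, 13), -16402), 29964) = Add(Add(182, -16402), 29964) = Add(-16220, 29964) = 13744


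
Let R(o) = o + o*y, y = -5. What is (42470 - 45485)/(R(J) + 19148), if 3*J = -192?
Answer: -335/2156 ≈ -0.15538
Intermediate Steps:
J = -64 (J = (1/3)*(-192) = -64)
R(o) = -4*o (R(o) = o + o*(-5) = o - 5*o = -4*o)
(42470 - 45485)/(R(J) + 19148) = (42470 - 45485)/(-4*(-64) + 19148) = -3015/(256 + 19148) = -3015/19404 = -3015*1/19404 = -335/2156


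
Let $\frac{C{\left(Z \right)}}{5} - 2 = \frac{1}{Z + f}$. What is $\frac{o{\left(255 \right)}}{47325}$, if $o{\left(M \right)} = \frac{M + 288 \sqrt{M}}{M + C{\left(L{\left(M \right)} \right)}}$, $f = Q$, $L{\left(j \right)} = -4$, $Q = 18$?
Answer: $\frac{238}{11720825} + \frac{1344 \sqrt{255}}{58604125} \approx 0.00038652$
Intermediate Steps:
$f = 18$
$C{\left(Z \right)} = 10 + \frac{5}{18 + Z}$ ($C{\left(Z \right)} = 10 + \frac{5}{Z + 18} = 10 + \frac{5}{18 + Z}$)
$o{\left(M \right)} = \frac{M + 288 \sqrt{M}}{\frac{145}{14} + M}$ ($o{\left(M \right)} = \frac{M + 288 \sqrt{M}}{M + \frac{5 \left(37 + 2 \left(-4\right)\right)}{18 - 4}} = \frac{M + 288 \sqrt{M}}{M + \frac{5 \left(37 - 8\right)}{14}} = \frac{M + 288 \sqrt{M}}{M + 5 \cdot \frac{1}{14} \cdot 29} = \frac{M + 288 \sqrt{M}}{M + \frac{145}{14}} = \frac{M + 288 \sqrt{M}}{\frac{145}{14} + M}$)
$\frac{o{\left(255 \right)}}{47325} = \frac{14 \frac{1}{145 + 14 \cdot 255} \left(255 + 288 \sqrt{255}\right)}{47325} = \frac{14 \left(255 + 288 \sqrt{255}\right)}{145 + 3570} \cdot \frac{1}{47325} = \frac{14 \left(255 + 288 \sqrt{255}\right)}{3715} \cdot \frac{1}{47325} = 14 \cdot \frac{1}{3715} \left(255 + 288 \sqrt{255}\right) \frac{1}{47325} = \left(\frac{714}{743} + \frac{4032 \sqrt{255}}{3715}\right) \frac{1}{47325} = \frac{238}{11720825} + \frac{1344 \sqrt{255}}{58604125}$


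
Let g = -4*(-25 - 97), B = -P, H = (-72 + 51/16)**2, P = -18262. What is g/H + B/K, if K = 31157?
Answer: 26029596358/37768546557 ≈ 0.68919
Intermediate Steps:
H = 1212201/256 (H = (-72 + 51*(1/16))**2 = (-72 + 51/16)**2 = (-1101/16)**2 = 1212201/256 ≈ 4735.2)
B = 18262 (B = -1*(-18262) = 18262)
g = 488 (g = -4*(-122) = 488)
g/H + B/K = 488/(1212201/256) + 18262/31157 = 488*(256/1212201) + 18262*(1/31157) = 124928/1212201 + 18262/31157 = 26029596358/37768546557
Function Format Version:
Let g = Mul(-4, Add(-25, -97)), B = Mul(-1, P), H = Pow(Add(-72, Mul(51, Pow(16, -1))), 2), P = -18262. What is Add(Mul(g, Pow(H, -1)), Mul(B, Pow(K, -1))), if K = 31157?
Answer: Rational(26029596358, 37768546557) ≈ 0.68919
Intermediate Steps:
H = Rational(1212201, 256) (H = Pow(Add(-72, Mul(51, Rational(1, 16))), 2) = Pow(Add(-72, Rational(51, 16)), 2) = Pow(Rational(-1101, 16), 2) = Rational(1212201, 256) ≈ 4735.2)
B = 18262 (B = Mul(-1, -18262) = 18262)
g = 488 (g = Mul(-4, -122) = 488)
Add(Mul(g, Pow(H, -1)), Mul(B, Pow(K, -1))) = Add(Mul(488, Pow(Rational(1212201, 256), -1)), Mul(18262, Pow(31157, -1))) = Add(Mul(488, Rational(256, 1212201)), Mul(18262, Rational(1, 31157))) = Add(Rational(124928, 1212201), Rational(18262, 31157)) = Rational(26029596358, 37768546557)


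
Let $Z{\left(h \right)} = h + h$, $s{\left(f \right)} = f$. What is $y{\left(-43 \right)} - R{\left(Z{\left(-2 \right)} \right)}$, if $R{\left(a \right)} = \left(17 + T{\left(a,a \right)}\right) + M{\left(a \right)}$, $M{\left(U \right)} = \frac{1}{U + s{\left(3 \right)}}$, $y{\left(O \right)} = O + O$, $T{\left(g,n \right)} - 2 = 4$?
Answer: $-108$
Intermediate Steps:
$T{\left(g,n \right)} = 6$ ($T{\left(g,n \right)} = 2 + 4 = 6$)
$y{\left(O \right)} = 2 O$
$M{\left(U \right)} = \frac{1}{3 + U}$ ($M{\left(U \right)} = \frac{1}{U + 3} = \frac{1}{3 + U}$)
$Z{\left(h \right)} = 2 h$
$R{\left(a \right)} = 23 + \frac{1}{3 + a}$ ($R{\left(a \right)} = \left(17 + 6\right) + \frac{1}{3 + a} = 23 + \frac{1}{3 + a}$)
$y{\left(-43 \right)} - R{\left(Z{\left(-2 \right)} \right)} = 2 \left(-43\right) - \frac{70 + 23 \cdot 2 \left(-2\right)}{3 + 2 \left(-2\right)} = -86 - \frac{70 + 23 \left(-4\right)}{3 - 4} = -86 - \frac{70 - 92}{-1} = -86 - \left(-1\right) \left(-22\right) = -86 - 22 = -108$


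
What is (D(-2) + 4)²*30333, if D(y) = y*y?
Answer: 1941312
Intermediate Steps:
D(y) = y²
(D(-2) + 4)²*30333 = ((-2)² + 4)²*30333 = (4 + 4)²*30333 = 8²*30333 = 64*30333 = 1941312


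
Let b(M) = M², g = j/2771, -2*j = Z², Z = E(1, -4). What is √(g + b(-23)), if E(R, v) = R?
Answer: √16247575614/5542 ≈ 23.000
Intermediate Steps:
Z = 1
j = -½ (j = -½*1² = -½*1 = -½ ≈ -0.50000)
g = -1/5542 (g = -½/2771 = -½*1/2771 = -1/5542 ≈ -0.00018044)
√(g + b(-23)) = √(-1/5542 + (-23)²) = √(-1/5542 + 529) = √(2931717/5542) = √16247575614/5542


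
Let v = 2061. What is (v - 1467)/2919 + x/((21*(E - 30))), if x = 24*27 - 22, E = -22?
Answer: -4009/10842 ≈ -0.36977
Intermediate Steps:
x = 626 (x = 648 - 22 = 626)
(v - 1467)/2919 + x/((21*(E - 30))) = (2061 - 1467)/2919 + 626/((21*(-22 - 30))) = 594*(1/2919) + 626/((21*(-52))) = 198/973 + 626/(-1092) = 198/973 + 626*(-1/1092) = 198/973 - 313/546 = -4009/10842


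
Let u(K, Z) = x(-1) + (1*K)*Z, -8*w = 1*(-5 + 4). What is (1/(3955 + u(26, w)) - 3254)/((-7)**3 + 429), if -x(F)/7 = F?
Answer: -25805845/682023 ≈ -37.837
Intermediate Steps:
x(F) = -7*F
w = 1/8 (w = -(-5 + 4)/8 = -(-1)/8 = -1/8*(-1) = 1/8 ≈ 0.12500)
u(K, Z) = 7 + K*Z (u(K, Z) = -7*(-1) + (1*K)*Z = 7 + K*Z)
(1/(3955 + u(26, w)) - 3254)/((-7)**3 + 429) = (1/(3955 + (7 + 26*(1/8))) - 3254)/((-7)**3 + 429) = (1/(3955 + (7 + 13/4)) - 3254)/(-343 + 429) = (1/(3955 + 41/4) - 3254)/86 = (1/(15861/4) - 3254)*(1/86) = (4/15861 - 3254)*(1/86) = -51611690/15861*1/86 = -25805845/682023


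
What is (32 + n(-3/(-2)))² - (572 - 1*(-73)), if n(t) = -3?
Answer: 196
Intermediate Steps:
(32 + n(-3/(-2)))² - (572 - 1*(-73)) = (32 - 3)² - (572 - 1*(-73)) = 29² - (572 + 73) = 841 - 1*645 = 841 - 645 = 196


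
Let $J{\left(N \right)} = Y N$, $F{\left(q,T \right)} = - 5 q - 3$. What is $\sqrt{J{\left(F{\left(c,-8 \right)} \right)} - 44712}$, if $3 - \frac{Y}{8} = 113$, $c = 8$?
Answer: $2 i \sqrt{1718} \approx 82.898 i$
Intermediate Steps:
$Y = -880$ ($Y = 24 - 904 = -880$)
$F{\left(q,T \right)} = -3 - 5 q$
$J{\left(N \right)} = - 880 N$
$\sqrt{J{\left(F{\left(c,-8 \right)} \right)} - 44712} = \sqrt{- 880 \left(-3 - 40\right) - 44712} = \sqrt{\left(-880\right) \left(-43\right) - 44712} = \sqrt{37840 - 44712} = \sqrt{-6872} = 2 i \sqrt{1718}$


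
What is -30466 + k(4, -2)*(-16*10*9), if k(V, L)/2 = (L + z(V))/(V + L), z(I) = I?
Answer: -33346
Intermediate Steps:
k(V, L) = 2 (k(V, L) = 2*((L + V)/(V + L)) = 2*((L + V)/(L + V)) = 2*1 = 2)
-30466 + k(4, -2)*(-16*10*9) = -30466 + 2*(-16*10*9) = -30466 + 2*(-160*9) = -30466 + 2*(-1440) = -30466 - 2880 = -33346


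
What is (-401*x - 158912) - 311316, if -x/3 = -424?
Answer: -980300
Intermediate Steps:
x = 1272 (x = -3*(-424) = 1272)
(-401*x - 158912) - 311316 = (-401*1272 - 158912) - 311316 = (-510072 - 158912) - 311316 = -668984 - 311316 = -980300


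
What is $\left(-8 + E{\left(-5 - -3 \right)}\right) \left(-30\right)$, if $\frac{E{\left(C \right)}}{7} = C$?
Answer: $660$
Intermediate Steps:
$E{\left(C \right)} = 7 C$
$\left(-8 + E{\left(-5 - -3 \right)}\right) \left(-30\right) = \left(-8 + 7 \left(-5 - -3\right)\right) \left(-30\right) = \left(-8 + 7 \left(-5 + 3\right)\right) \left(-30\right) = \left(-8 + 7 \left(-2\right)\right) \left(-30\right) = \left(-8 - 14\right) \left(-30\right) = \left(-22\right) \left(-30\right) = 660$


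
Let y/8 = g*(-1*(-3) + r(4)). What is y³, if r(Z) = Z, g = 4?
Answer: 11239424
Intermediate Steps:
y = 224 (y = 8*(4*(-1*(-3) + 4)) = 8*(4*(3 + 4)) = 8*(4*7) = 8*28 = 224)
y³ = 224³ = 11239424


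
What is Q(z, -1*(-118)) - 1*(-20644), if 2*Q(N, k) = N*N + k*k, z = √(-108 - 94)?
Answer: 27505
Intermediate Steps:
z = I*√202 (z = √(-202) = I*√202 ≈ 14.213*I)
Q(N, k) = N²/2 + k²/2 (Q(N, k) = (N*N + k*k)/2 = (N² + k²)/2 = N²/2 + k²/2)
Q(z, -1*(-118)) - 1*(-20644) = ((I*√202)²/2 + (-1*(-118))²/2) - 1*(-20644) = ((½)*(-202) + (½)*118²) + 20644 = (-101 + (½)*13924) + 20644 = (-101 + 6962) + 20644 = 6861 + 20644 = 27505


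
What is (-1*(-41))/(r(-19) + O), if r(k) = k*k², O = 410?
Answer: -41/6449 ≈ -0.0063576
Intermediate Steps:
r(k) = k³
(-1*(-41))/(r(-19) + O) = (-1*(-41))/((-19)³ + 410) = 41/(-6859 + 410) = 41/(-6449) = 41*(-1/6449) = -41/6449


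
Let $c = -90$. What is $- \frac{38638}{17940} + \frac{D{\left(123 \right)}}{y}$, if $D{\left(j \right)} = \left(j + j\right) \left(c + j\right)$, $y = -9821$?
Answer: $- \frac{11415233}{3830190} \approx -2.9803$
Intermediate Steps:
$D{\left(j \right)} = 2 j \left(-90 + j\right)$ ($D{\left(j \right)} = \left(j + j\right) \left(-90 + j\right) = 2 j \left(-90 + j\right)$)
$- \frac{38638}{17940} + \frac{D{\left(123 \right)}}{y} = - \frac{38638}{17940} + \frac{2 \cdot 123 \left(-90 + 123\right)}{-9821} = \left(-38638\right) \frac{1}{17940} + 2 \cdot 123 \cdot 33 \left(- \frac{1}{9821}\right) = - \frac{19319}{8970} + 8118 \left(- \frac{1}{9821}\right) = - \frac{19319}{8970} - \frac{8118}{9821} = - \frac{11415233}{3830190}$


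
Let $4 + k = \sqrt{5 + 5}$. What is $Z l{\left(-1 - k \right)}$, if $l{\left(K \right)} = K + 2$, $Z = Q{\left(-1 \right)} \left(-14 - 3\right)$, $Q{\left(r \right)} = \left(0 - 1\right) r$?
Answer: $-85 + 17 \sqrt{10} \approx -31.241$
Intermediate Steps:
$Q{\left(r \right)} = - r$
$k = -4 + \sqrt{10}$ ($k = -4 + \sqrt{5 + 5} = -4 + \sqrt{10} \approx -0.83772$)
$Z = -17$ ($Z = \left(-1\right) \left(-1\right) \left(-14 - 3\right) = 1 \left(-17\right) = -17$)
$l{\left(K \right)} = 2 + K$
$Z l{\left(-1 - k \right)} = - 17 \left(2 - \left(-3 + \sqrt{10}\right)\right) = - 17 \left(2 + \left(-1 + \left(4 - \sqrt{10}\right)\right)\right) = - 17 \left(2 + \left(3 - \sqrt{10}\right)\right) = - 17 \left(5 - \sqrt{10}\right) = -85 + 17 \sqrt{10}$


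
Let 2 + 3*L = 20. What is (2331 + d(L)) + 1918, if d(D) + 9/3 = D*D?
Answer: 4282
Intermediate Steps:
L = 6 (L = -⅔ + (⅓)*20 = -⅔ + 20/3 = 6)
d(D) = -3 + D² (d(D) = -3 + D*D = -3 + D²)
(2331 + d(L)) + 1918 = (2331 + (-3 + 6²)) + 1918 = (2331 + (-3 + 36)) + 1918 = (2331 + 33) + 1918 = 2364 + 1918 = 4282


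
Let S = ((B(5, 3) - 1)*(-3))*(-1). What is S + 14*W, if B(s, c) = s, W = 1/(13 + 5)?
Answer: 115/9 ≈ 12.778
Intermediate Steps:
W = 1/18 ≈ 0.055556
S = 12 (S = ((5 - 1)*(-3))*(-1) = (4*(-3))*(-1) = -12*(-1) = 12)
S + 14*W = 12 + 14*(1/18) = 12 + 7/9 = 115/9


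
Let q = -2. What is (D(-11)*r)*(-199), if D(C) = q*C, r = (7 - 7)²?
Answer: 0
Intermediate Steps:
r = 0 (r = 0² = 0)
D(C) = -2*C
(D(-11)*r)*(-199) = (-2*(-11)*0)*(-199) = (22*0)*(-199) = 0*(-199) = 0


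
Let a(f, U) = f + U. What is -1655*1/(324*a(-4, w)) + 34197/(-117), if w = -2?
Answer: -7365037/25272 ≈ -291.43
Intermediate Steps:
a(f, U) = U + f
-1655*1/(324*a(-4, w)) + 34197/(-117) = -1655*1/(324*(-2 - 4)) + 34197/(-117) = -1655/(324*(-6)) + 34197*(-1/117) = -1655/(-1944) - 11399/39 = -1655*(-1/1944) - 11399/39 = 1655/1944 - 11399/39 = -7365037/25272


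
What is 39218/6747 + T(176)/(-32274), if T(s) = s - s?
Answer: 39218/6747 ≈ 5.8127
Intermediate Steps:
T(s) = 0
39218/6747 + T(176)/(-32274) = 39218/6747 + 0/(-32274) = 39218*(1/6747) + 0*(-1/32274) = 39218/6747 + 0 = 39218/6747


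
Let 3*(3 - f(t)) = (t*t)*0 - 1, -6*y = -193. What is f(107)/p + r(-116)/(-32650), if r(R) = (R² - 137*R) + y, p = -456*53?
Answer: -266313263/295906950 ≈ -0.89999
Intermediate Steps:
y = 193/6 (y = -⅙*(-193) = 193/6 ≈ 32.167)
f(t) = 10/3 (f(t) = 3 - ((t*t)*0 - 1)/3 = 3 - (t²*0 - 1)/3 = 3 - (0 - 1)/3 = 3 - ⅓*(-1) = 3 + ⅓ = 10/3)
p = -24168
r(R) = 193/6 + R² - 137*R (r(R) = (R² - 137*R) + 193/6 = 193/6 + R² - 137*R)
f(107)/p + r(-116)/(-32650) = (10/3)/(-24168) + (193/6 + (-116)² - 137*(-116))/(-32650) = (10/3)*(-1/24168) + (193/6 + 13456 + 15892)*(-1/32650) = -5/36252 + (176281/6)*(-1/32650) = -5/36252 - 176281/195900 = -266313263/295906950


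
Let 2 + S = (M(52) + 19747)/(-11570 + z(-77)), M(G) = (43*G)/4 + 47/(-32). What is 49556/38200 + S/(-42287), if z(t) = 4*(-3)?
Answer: 97090420763191/74836555595200 ≈ 1.2974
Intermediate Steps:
z(t) = -12
M(G) = -47/32 + 43*G/4 (M(G) = (43*G)*(¼) + 47*(-1/32) = 43*G/4 - 47/32 = -47/32 + 43*G/4)
S = -1390993/370624 (S = -2 + ((-47/32 + (43/4)*52) + 19747)/(-11570 - 12) = -2 + ((-47/32 + 559) + 19747)/(-11582) = -2 + (17841/32 + 19747)*(-1/11582) = -2 + (649745/32)*(-1/11582) = -2 - 649745/370624 = -1390993/370624 ≈ -3.7531)
49556/38200 + S/(-42287) = 49556/38200 - 1390993/370624/(-42287) = 49556*(1/38200) - 1390993/370624*(-1/42287) = 12389/9550 + 1390993/15672577088 = 97090420763191/74836555595200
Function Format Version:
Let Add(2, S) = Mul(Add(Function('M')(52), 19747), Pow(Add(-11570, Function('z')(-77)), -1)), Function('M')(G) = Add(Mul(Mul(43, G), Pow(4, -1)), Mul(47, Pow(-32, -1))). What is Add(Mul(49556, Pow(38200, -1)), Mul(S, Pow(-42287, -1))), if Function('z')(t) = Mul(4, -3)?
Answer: Rational(97090420763191, 74836555595200) ≈ 1.2974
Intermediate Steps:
Function('z')(t) = -12
Function('M')(G) = Add(Rational(-47, 32), Mul(Rational(43, 4), G)) (Function('M')(G) = Add(Mul(Mul(43, G), Rational(1, 4)), Mul(47, Rational(-1, 32))) = Add(Mul(Rational(43, 4), G), Rational(-47, 32)) = Add(Rational(-47, 32), Mul(Rational(43, 4), G)))
S = Rational(-1390993, 370624) (S = Add(-2, Mul(Add(Add(Rational(-47, 32), Mul(Rational(43, 4), 52)), 19747), Pow(Add(-11570, -12), -1))) = Add(-2, Mul(Add(Add(Rational(-47, 32), 559), 19747), Pow(-11582, -1))) = Add(-2, Mul(Add(Rational(17841, 32), 19747), Rational(-1, 11582))) = Add(-2, Mul(Rational(649745, 32), Rational(-1, 11582))) = Add(-2, Rational(-649745, 370624)) = Rational(-1390993, 370624) ≈ -3.7531)
Add(Mul(49556, Pow(38200, -1)), Mul(S, Pow(-42287, -1))) = Add(Mul(49556, Pow(38200, -1)), Mul(Rational(-1390993, 370624), Pow(-42287, -1))) = Add(Mul(49556, Rational(1, 38200)), Mul(Rational(-1390993, 370624), Rational(-1, 42287))) = Add(Rational(12389, 9550), Rational(1390993, 15672577088)) = Rational(97090420763191, 74836555595200)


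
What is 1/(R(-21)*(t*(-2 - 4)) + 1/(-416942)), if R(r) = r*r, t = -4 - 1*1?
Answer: 416942/5516142659 ≈ 7.5586e-5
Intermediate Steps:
t = -5 (t = -4 - 1 = -5)
R(r) = r²
1/(R(-21)*(t*(-2 - 4)) + 1/(-416942)) = 1/((-21)²*(-5*(-2 - 4)) + 1/(-416942)) = 1/(441*(-5*(-6)) - 1/416942) = 1/(441*30 - 1/416942) = 1/(13230 - 1/416942) = 1/(5516142659/416942) = 416942/5516142659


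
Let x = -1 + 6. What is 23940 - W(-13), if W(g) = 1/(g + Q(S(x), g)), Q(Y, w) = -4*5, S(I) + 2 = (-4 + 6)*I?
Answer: 790021/33 ≈ 23940.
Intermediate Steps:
x = 5
S(I) = -2 + 2*I (S(I) = -2 + (-4 + 6)*I = -2 + 2*I)
Q(Y, w) = -20
W(g) = 1/(-20 + g) (W(g) = 1/(g - 20) = 1/(-20 + g))
23940 - W(-13) = 23940 - 1/(-20 - 13) = 23940 - 1/(-33) = 23940 - 1*(-1/33) = 23940 + 1/33 = 790021/33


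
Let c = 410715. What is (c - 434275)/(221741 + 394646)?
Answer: -23560/616387 ≈ -0.038223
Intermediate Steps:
(c - 434275)/(221741 + 394646) = (410715 - 434275)/(221741 + 394646) = -23560/616387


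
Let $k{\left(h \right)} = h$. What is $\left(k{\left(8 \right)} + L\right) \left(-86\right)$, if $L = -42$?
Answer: $2924$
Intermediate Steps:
$\left(k{\left(8 \right)} + L\right) \left(-86\right) = \left(8 - 42\right) \left(-86\right) = \left(-34\right) \left(-86\right) = 2924$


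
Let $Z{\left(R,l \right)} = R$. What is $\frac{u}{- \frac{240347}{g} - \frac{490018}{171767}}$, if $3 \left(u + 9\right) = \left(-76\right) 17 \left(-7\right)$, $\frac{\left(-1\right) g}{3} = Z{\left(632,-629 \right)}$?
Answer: $\frac{978856160648}{40354609021} \approx 24.256$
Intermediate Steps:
$g = -1896$ ($g = \left(-3\right) 632 = -1896$)
$u = \frac{9017}{3}$ ($u = -9 + \frac{\left(-76\right) 17 \left(-7\right)}{3} = -9 + \frac{\left(-1292\right) \left(-7\right)}{3} = -9 + \frac{1}{3} \cdot 9044 = -9 + \frac{9044}{3} = \frac{9017}{3} \approx 3005.7$)
$\frac{u}{- \frac{240347}{g} - \frac{490018}{171767}} = \frac{9017}{3 \left(- \frac{240347}{-1896} - \frac{490018}{171767}\right)} = \frac{9017}{3 \left(\left(-240347\right) \left(- \frac{1}{1896}\right) - \frac{490018}{171767}\right)} = \frac{9017}{3 \left(\frac{240347}{1896} - \frac{490018}{171767}\right)} = \frac{9017}{3 \cdot \frac{40354609021}{325670232}} = \frac{9017}{3} \cdot \frac{325670232}{40354609021} = \frac{978856160648}{40354609021}$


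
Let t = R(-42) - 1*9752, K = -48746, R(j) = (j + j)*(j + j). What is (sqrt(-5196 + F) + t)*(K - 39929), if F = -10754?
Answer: 239067800 - 443375*I*sqrt(638) ≈ 2.3907e+8 - 1.1199e+7*I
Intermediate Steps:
R(j) = 4*j**2 (R(j) = (2*j)*(2*j) = 4*j**2)
t = -2696 (t = 4*(-42)**2 - 1*9752 = 4*1764 - 9752 = 7056 - 9752 = -2696)
(sqrt(-5196 + F) + t)*(K - 39929) = (sqrt(-5196 - 10754) - 2696)*(-48746 - 39929) = (sqrt(-15950) - 2696)*(-88675) = (5*I*sqrt(638) - 2696)*(-88675) = (-2696 + 5*I*sqrt(638))*(-88675) = 239067800 - 443375*I*sqrt(638)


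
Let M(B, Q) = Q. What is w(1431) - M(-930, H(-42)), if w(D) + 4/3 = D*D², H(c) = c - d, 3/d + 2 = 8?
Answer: 17582076193/6 ≈ 2.9303e+9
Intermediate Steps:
d = ½ (d = 3/(-2 + 8) = 3/6 = 3*(⅙) = ½ ≈ 0.50000)
H(c) = -½ + c (H(c) = c - 1*½ = c - ½ = -½ + c)
w(D) = -4/3 + D³ (w(D) = -4/3 + D*D² = -4/3 + D³)
w(1431) - M(-930, H(-42)) = (-4/3 + 1431³) - (-½ - 42) = (-4/3 + 2930345991) - 1*(-85/2) = 8791037969/3 + 85/2 = 17582076193/6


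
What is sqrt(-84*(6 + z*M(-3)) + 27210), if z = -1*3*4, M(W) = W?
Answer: sqrt(23682) ≈ 153.89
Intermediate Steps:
z = -12 (z = -3*4 = -12)
sqrt(-84*(6 + z*M(-3)) + 27210) = sqrt(-84*(6 - 12*(-3)) + 27210) = sqrt(-84*(6 + 36) + 27210) = sqrt(-84*42 + 27210) = sqrt(-3528 + 27210) = sqrt(23682)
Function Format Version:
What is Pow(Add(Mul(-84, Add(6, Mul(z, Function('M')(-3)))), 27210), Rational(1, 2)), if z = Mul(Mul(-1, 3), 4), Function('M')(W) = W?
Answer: Pow(23682, Rational(1, 2)) ≈ 153.89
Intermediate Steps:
z = -12 (z = Mul(-3, 4) = -12)
Pow(Add(Mul(-84, Add(6, Mul(z, Function('M')(-3)))), 27210), Rational(1, 2)) = Pow(Add(Mul(-84, Add(6, Mul(-12, -3))), 27210), Rational(1, 2)) = Pow(Add(Mul(-84, Add(6, 36)), 27210), Rational(1, 2)) = Pow(Add(Mul(-84, 42), 27210), Rational(1, 2)) = Pow(Add(-3528, 27210), Rational(1, 2)) = Pow(23682, Rational(1, 2))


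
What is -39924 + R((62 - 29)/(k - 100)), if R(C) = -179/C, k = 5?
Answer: -1300487/33 ≈ -39409.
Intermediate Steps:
-39924 + R((62 - 29)/(k - 100)) = -39924 - 179*(5 - 100)/(62 - 29) = -39924 - 179/(33/(-95)) = -39924 - 179/(33*(-1/95)) = -39924 - 179/(-33/95) = -39924 - 179*(-95/33) = -39924 + 17005/33 = -1300487/33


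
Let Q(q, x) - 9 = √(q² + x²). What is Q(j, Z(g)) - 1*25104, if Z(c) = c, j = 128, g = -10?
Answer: -25095 + 2*√4121 ≈ -24967.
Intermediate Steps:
Q(q, x) = 9 + √(q² + x²)
Q(j, Z(g)) - 1*25104 = (9 + √(128² + (-10)²)) - 1*25104 = (9 + √(16384 + 100)) - 25104 = (9 + √16484) - 25104 = (9 + 2*√4121) - 25104 = -25095 + 2*√4121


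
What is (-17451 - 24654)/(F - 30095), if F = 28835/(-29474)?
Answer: 82733518/59136591 ≈ 1.3990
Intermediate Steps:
F = -28835/29474 (F = 28835*(-1/29474) = -28835/29474 ≈ -0.97832)
(-17451 - 24654)/(F - 30095) = (-17451 - 24654)/(-28835/29474 - 30095) = -42105/(-887048865/29474) = -42105*(-29474/887048865) = 82733518/59136591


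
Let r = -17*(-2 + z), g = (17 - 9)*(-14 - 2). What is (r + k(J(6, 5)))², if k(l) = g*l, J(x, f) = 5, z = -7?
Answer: 237169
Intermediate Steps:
g = -128 (g = 8*(-16) = -128)
k(l) = -128*l
r = 153 (r = -17*(-2 - 7) = -17*(-9) = 153)
(r + k(J(6, 5)))² = (153 - 128*5)² = (153 - 640)² = (-487)² = 237169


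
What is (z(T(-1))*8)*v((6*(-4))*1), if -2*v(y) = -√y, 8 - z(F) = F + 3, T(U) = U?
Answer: 48*I*√6 ≈ 117.58*I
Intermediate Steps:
z(F) = 5 - F (z(F) = 8 - (F + 3) = 8 - (3 + F) = 8 + (-3 - F) = 5 - F)
v(y) = √y/2 (v(y) = -(-1)*√y/2 = √y/2)
(z(T(-1))*8)*v((6*(-4))*1) = ((5 - 1*(-1))*8)*(√((6*(-4))*1)/2) = ((5 + 1)*8)*(√(-24*1)/2) = (6*8)*(√(-24)/2) = 48*((2*I*√6)/2) = 48*(I*√6) = 48*I*√6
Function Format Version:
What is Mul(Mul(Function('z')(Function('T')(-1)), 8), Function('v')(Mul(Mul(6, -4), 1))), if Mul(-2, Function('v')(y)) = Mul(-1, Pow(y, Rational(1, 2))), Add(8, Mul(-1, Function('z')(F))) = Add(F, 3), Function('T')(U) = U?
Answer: Mul(48, I, Pow(6, Rational(1, 2))) ≈ Mul(117.58, I)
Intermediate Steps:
Function('z')(F) = Add(5, Mul(-1, F)) (Function('z')(F) = Add(8, Mul(-1, Add(F, 3))) = Add(8, Mul(-1, Add(3, F))) = Add(8, Add(-3, Mul(-1, F))) = Add(5, Mul(-1, F)))
Function('v')(y) = Mul(Rational(1, 2), Pow(y, Rational(1, 2))) (Function('v')(y) = Mul(Rational(-1, 2), Mul(-1, Pow(y, Rational(1, 2)))) = Mul(Rational(1, 2), Pow(y, Rational(1, 2))))
Mul(Mul(Function('z')(Function('T')(-1)), 8), Function('v')(Mul(Mul(6, -4), 1))) = Mul(Mul(Add(5, Mul(-1, -1)), 8), Mul(Rational(1, 2), Pow(Mul(Mul(6, -4), 1), Rational(1, 2)))) = Mul(Mul(Add(5, 1), 8), Mul(Rational(1, 2), Pow(Mul(-24, 1), Rational(1, 2)))) = Mul(Mul(6, 8), Mul(Rational(1, 2), Pow(-24, Rational(1, 2)))) = Mul(48, Mul(Rational(1, 2), Mul(2, I, Pow(6, Rational(1, 2))))) = Mul(48, Mul(I, Pow(6, Rational(1, 2)))) = Mul(48, I, Pow(6, Rational(1, 2)))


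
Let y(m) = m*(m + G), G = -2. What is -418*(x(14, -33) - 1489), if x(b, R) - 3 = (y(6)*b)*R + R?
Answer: 5269726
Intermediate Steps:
y(m) = m*(-2 + m) (y(m) = m*(m - 2) = m*(-2 + m))
x(b, R) = 3 + R + 24*R*b (x(b, R) = 3 + (((6*(-2 + 6))*b)*R + R) = 3 + (((6*4)*b)*R + R) = 3 + ((24*b)*R + R) = 3 + (24*R*b + R) = 3 + (R + 24*R*b) = 3 + R + 24*R*b)
-418*(x(14, -33) - 1489) = -418*((3 - 33 + 24*(-33)*14) - 1489) = -418*((3 - 33 - 11088) - 1489) = -418*(-11118 - 1489) = -418*(-12607) = 5269726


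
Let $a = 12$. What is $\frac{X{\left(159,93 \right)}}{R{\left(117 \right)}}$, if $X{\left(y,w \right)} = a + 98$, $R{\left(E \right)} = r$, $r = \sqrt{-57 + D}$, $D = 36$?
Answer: $- \frac{110 i \sqrt{21}}{21} \approx - 24.004 i$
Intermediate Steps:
$r = i \sqrt{21}$ ($r = \sqrt{-57 + 36} = \sqrt{-21} = i \sqrt{21} \approx 4.5826 i$)
$R{\left(E \right)} = i \sqrt{21}$
$X{\left(y,w \right)} = 110$ ($X{\left(y,w \right)} = 12 + 98 = 110$)
$\frac{X{\left(159,93 \right)}}{R{\left(117 \right)}} = \frac{110}{i \sqrt{21}} = 110 \left(- \frac{i \sqrt{21}}{21}\right) = - \frac{110 i \sqrt{21}}{21}$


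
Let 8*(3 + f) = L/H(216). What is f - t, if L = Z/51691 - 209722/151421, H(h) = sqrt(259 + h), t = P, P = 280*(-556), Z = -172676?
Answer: 155677 - 18493756249*sqrt(19)/2974299106180 ≈ 1.5568e+5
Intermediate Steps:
P = -155680
t = -155680
L = -36987512498/7827102911 (L = -172676/51691 - 209722/151421 = -36987512498/7827102911 ≈ -4.7256)
f = -3 - 18493756249*sqrt(19)/2974299106180 (f = -3 + (-36987512498/(7827102911*sqrt(259 + 216)))/8 = -3 + (-36987512498*sqrt(19)/95/7827102911)/8 = -3 + (-36987512498*sqrt(19)/743574776545)/8 = -3 - 18493756249*sqrt(19)/2974299106180 ≈ -3.0271)
f - t = (-3 - 18493756249*sqrt(19)/2974299106180) - 1*(-155680) = (-3 - 18493756249*sqrt(19)/2974299106180) + 155680 = 155677 - 18493756249*sqrt(19)/2974299106180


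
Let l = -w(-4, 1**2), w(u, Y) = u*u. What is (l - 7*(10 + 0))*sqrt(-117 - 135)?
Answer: -516*I*sqrt(7) ≈ -1365.2*I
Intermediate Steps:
w(u, Y) = u**2
l = -16 (l = -1*(-4)**2 = -1*16 = -16)
(l - 7*(10 + 0))*sqrt(-117 - 135) = (-16 - 7*(10 + 0))*sqrt(-117 - 135) = (-16 - 7*10)*sqrt(-252) = (-16 - 70)*(6*I*sqrt(7)) = -516*I*sqrt(7)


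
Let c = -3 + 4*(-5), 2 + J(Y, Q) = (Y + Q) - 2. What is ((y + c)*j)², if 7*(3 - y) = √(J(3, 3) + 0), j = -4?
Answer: 313632/49 + 640*√2/7 ≈ 6530.0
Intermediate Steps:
J(Y, Q) = -4 + Q + Y (J(Y, Q) = -2 + ((Y + Q) - 2) = -2 + ((Q + Y) - 2) = -2 + (-2 + Q + Y) = -4 + Q + Y)
c = -23 (c = -3 - 20 = -23)
y = 3 - √2/7 (y = 3 - √((-4 + 3 + 3) + 0)/7 = 3 - √(2 + 0)/7 = 3 - √2/7 ≈ 2.7980)
((y + c)*j)² = (((3 - √2/7) - 23)*(-4))² = ((-20 - √2/7)*(-4))² = (80 + 4*√2/7)²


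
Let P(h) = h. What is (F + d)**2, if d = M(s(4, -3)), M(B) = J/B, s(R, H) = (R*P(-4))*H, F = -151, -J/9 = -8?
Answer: 89401/4 ≈ 22350.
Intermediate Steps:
J = 72 (J = -9*(-8) = 72)
s(R, H) = -4*H*R (s(R, H) = (R*(-4))*H = (-4*R)*H = -4*H*R)
M(B) = 72/B
d = 3/2 (d = 72/((-4*(-3)*4)) = 72/48 = 72*(1/48) = 3/2 ≈ 1.5000)
(F + d)**2 = (-151 + 3/2)**2 = (-299/2)**2 = 89401/4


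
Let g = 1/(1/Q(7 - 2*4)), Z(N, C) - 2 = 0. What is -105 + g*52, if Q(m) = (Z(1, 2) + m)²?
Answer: -53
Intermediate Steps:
Z(N, C) = 2 (Z(N, C) = 2 + 0 = 2)
Q(m) = (2 + m)²
g = 1 (g = 1/(1/((2 + (7 - 2*4))²)) = 1/(1/((2 + (7 - 8))²)) = 1/(1/((2 - 1)²)) = 1/(1/(1²)) = 1/(1/1) = 1/1 = 1)
-105 + g*52 = -105 + 1*52 = -105 + 52 = -53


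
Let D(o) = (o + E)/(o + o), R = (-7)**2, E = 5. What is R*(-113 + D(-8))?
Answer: -88445/16 ≈ -5527.8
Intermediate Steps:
R = 49
D(o) = (5 + o)/(2*o) (D(o) = (o + 5)/(o + o) = (5 + o)/((2*o)) = (5 + o)*(1/(2*o)) = (5 + o)/(2*o))
R*(-113 + D(-8)) = 49*(-113 + (1/2)*(5 - 8)/(-8)) = 49*(-113 + (1/2)*(-1/8)*(-3)) = 49*(-113 + 3/16) = 49*(-1805/16) = -88445/16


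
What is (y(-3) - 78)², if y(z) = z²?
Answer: 4761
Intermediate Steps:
(y(-3) - 78)² = ((-3)² - 78)² = (9 - 78)² = (-69)² = 4761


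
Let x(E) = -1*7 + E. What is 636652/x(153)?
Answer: 318326/73 ≈ 4360.6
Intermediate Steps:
x(E) = -7 + E
636652/x(153) = 636652/(-7 + 153) = 636652/146 = 636652*(1/146) = 318326/73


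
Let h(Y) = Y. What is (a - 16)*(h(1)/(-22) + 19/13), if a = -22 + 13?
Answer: -10125/286 ≈ -35.402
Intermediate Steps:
a = -9
(a - 16)*(h(1)/(-22) + 19/13) = (-9 - 16)*(1/(-22) + 19/13) = -25*(1*(-1/22) + 19*(1/13)) = -25*(-1/22 + 19/13) = -25*405/286 = -10125/286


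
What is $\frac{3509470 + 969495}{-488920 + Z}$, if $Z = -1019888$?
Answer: $- \frac{4478965}{1508808} \approx -2.9685$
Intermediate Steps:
$\frac{3509470 + 969495}{-488920 + Z} = \frac{3509470 + 969495}{-488920 - 1019888} = \frac{4478965}{-1508808} = 4478965 \left(- \frac{1}{1508808}\right) = - \frac{4478965}{1508808}$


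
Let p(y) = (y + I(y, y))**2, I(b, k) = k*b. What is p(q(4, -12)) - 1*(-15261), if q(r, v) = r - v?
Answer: 89245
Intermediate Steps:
I(b, k) = b*k
p(y) = (y + y**2)**2 (p(y) = (y + y*y)**2 = (y + y**2)**2)
p(q(4, -12)) - 1*(-15261) = (4 - 1*(-12))**2*(1 + (4 - 1*(-12)))**2 - 1*(-15261) = (4 + 12)**2*(1 + (4 + 12))**2 + 15261 = 16**2*(1 + 16)**2 + 15261 = 256*17**2 + 15261 = 256*289 + 15261 = 73984 + 15261 = 89245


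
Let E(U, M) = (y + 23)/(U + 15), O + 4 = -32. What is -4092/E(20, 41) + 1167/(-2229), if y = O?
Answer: 106407403/9659 ≈ 11016.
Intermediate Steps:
O = -36 (O = -4 - 32 = -36)
y = -36
E(U, M) = -13/(15 + U) (E(U, M) = (-36 + 23)/(U + 15) = -13/(15 + U))
-4092/E(20, 41) + 1167/(-2229) = -4092/((-13/(15 + 20))) + 1167/(-2229) = -4092/((-13/35)) + 1167*(-1/2229) = -4092/((-13*1/35)) - 389/743 = -4092/(-13/35) - 389/743 = -4092*(-35/13) - 389/743 = 143220/13 - 389/743 = 106407403/9659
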